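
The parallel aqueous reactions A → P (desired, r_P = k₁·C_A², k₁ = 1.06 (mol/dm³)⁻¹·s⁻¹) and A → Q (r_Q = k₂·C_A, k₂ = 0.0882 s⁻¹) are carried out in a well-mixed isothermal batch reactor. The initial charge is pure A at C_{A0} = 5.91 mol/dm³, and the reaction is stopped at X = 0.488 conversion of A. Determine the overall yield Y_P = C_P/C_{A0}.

C_A = C_{A0}(1−X) = 3.026 mol/dm³.
Along a PFR/batch, dC_Q/dC_A = −r_Q/(r_P+r_Q) = −k₂/(k₂+k₁·C_A).
Integrating from C_{A0} to C_A: C_Q = (0.0882/1.06)·ln[(0.0882+1.06·5.91)/(0.0882+1.06·3.03)] = 0.08321·ln(6.353/3.296) = 0.05461 mol/dm³.
Then C_P = (C_{A0}−C_A) − C_Q = 2.884 − 0.05461 = 2.829 mol/dm³.
Y_P = C_P/C_{A0} = 2.829/5.91 = 0.479.

0.479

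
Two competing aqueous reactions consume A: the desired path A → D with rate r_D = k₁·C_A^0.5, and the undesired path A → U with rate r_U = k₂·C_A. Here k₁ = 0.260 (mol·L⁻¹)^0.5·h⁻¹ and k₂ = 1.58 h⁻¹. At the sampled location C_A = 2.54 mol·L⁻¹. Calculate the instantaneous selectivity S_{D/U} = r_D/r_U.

0.103

S_{D/U} = r_D/r_U = (k₁·C_A^0.5)/(k₂·C_A) = (k₁/k₂)·C_A^-0.5.
= (0.260×2.540^0.5) / (1.58×2.540) = 0.4144/4.013 = 0.103.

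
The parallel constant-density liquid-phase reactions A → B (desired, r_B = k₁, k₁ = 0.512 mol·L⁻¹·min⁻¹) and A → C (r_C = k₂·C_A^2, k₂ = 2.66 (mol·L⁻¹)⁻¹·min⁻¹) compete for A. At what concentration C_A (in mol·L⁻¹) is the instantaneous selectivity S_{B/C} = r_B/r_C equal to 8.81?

S_{B/C} = (k₁/k₂)·C_A^-2 ⇒ C_A = (S·k₂/k₁)^(-0.5).
= (8.81×2.66/0.512)^(-0.5) = (45.77)^(-0.5) = 0.148 mol·L⁻¹.

0.148 mol·L⁻¹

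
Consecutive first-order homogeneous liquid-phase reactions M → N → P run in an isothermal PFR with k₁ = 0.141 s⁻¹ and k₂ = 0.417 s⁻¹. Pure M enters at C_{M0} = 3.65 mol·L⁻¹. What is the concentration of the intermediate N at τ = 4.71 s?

0.698 mol·L⁻¹

The intermediate concentration in a first-order A→B→C sequence is C_N = k₁C_{M0}(e^(−k₁τ) − e^(−k₂τ))/(k₂−k₁).
e^(−k₁τ) = e^(−0.141×4.71) = e^(−0.6641) = 0.5147; e^(−k₂τ) = e^(−1.964) = 0.1403.
C_N = 0.141×3.65/(0.417−0.141) × (0.5147−0.1403) = 1.865×0.3744 = 0.6982 mol·L⁻¹.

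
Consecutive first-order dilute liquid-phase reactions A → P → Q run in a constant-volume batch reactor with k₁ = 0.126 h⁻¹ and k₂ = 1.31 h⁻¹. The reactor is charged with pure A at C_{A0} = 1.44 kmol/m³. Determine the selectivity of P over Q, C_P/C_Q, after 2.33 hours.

Solving the coupled first-order balances gives C_P(t) = [k₁/(k₂−k₁)]·C_{A0}·(e^(−k₁t) − e^(−k₂t)).
e^(−k₁t) = e^(−0.126×2.33) = e^(−0.2936) = 0.7456; e^(−k₂t) = e^(−3.052) = 0.04725.
C_P = 0.126×1.44/(1.31−0.126) × (0.7456−0.04725) = 0.1532×0.6983 = 0.1070 kmol/m³.
C_A = C_{A0}e^(−k₁t) = 1.074 kmol/m³, so C_Q = C_{A0}−C_A−C_P = 0.2593 kmol/m³; C_P/C_Q = 0.413.

0.413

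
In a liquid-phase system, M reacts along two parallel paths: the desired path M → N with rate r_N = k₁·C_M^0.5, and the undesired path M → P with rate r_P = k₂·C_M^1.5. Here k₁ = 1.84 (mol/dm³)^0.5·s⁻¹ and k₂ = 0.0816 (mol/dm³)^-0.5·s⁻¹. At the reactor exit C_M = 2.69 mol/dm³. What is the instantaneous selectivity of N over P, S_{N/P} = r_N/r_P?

8.38

S_{N/P} = r_N/r_P = (k₁·C_M^0.5)/(k₂·C_M^1.5) = (k₁/k₂)·C_M⁻¹.
= (1.84×2.690^0.5) / (0.0816×2.690^1.5) = 3.018/0.3600 = 8.38.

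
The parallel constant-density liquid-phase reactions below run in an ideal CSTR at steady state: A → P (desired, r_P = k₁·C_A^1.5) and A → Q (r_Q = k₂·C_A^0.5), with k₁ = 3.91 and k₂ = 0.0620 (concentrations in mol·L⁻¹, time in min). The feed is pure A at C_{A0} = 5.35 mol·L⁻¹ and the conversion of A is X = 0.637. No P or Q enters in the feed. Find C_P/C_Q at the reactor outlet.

122

Exit C_A = C_{A0}(1−X) = 5.35×0.363 = 1.942 mol·L⁻¹.
Rates in a CSTR are evaluated at the outlet concentration: r_P = 3.91×1.942^1.5 = 10.58, r_Q = 0.0620×1.942^0.5 = 0.08640.
Overall selectivity = C_P/C_Q = r_Pτ/(r_Qτ) = r_P/r_Q = 122.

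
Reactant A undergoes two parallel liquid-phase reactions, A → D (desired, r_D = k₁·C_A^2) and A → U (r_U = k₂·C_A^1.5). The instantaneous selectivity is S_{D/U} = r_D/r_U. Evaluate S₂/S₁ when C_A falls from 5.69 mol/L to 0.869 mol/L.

S_{D/U} = (k₁/k₂)·C_A^0.5, so S₂/S₁ = (C_{A,2}/C_{A,1})^0.5.
= (0.869/5.69)^0.5 = (0.1527)^0.5 = 0.391.

0.391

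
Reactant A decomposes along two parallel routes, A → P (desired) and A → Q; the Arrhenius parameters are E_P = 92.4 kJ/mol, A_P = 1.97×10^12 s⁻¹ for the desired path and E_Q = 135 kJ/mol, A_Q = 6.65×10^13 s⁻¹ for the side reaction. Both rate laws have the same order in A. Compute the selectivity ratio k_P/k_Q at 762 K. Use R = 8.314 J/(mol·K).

24.7

Since both paths have the same order in A, the concentration cancels and S_{P/Q} = k_P/k_Q = (A_P/A_Q)·exp[(E_Q−E_P)/(RT)].
(E_Q−E_P)/(RT) = (135−92.4)×10³/(8.314×762) = 42600/6335 = 6.724.
k_P/k_Q = (1.97×10^12/6.65×10^13)·exp(6.724) = 0.02962 × 832.4 = 24.7.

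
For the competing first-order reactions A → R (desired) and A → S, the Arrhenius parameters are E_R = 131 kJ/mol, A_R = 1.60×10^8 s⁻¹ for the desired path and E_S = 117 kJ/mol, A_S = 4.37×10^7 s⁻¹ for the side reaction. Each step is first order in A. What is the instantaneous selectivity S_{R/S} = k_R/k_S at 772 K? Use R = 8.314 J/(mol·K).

0.413

k_R/k_S = (A_R/A_S)·exp[−(E_R−E_S)/(RT)] = (A_R/A_S)·exp[(E_S−E_R)/(RT)].
(E_S−E_R)/(RT) = (117−131)×10³/(8.314×772) = -14000/6418 = -2.181.
k_R/k_S = (1.60×10^8/4.37×10^7)·exp(-2.181) = 3.661 × 0.1129 = 0.413.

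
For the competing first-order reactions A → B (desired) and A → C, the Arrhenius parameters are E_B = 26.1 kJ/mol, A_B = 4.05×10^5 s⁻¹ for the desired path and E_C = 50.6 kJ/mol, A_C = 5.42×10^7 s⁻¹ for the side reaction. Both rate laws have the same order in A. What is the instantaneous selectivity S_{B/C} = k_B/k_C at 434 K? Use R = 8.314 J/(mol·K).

6.64

k_B/k_C = (A_B/A_C)·exp[−(E_B−E_C)/(RT)] = (A_B/A_C)·exp[(E_C−E_B)/(RT)].
(E_C−E_B)/(RT) = (50.6−26.1)×10³/(8.314×434) = 24500/3608 = 6.790.
k_B/k_C = (4.05×10^5/5.42×10^7)·exp(6.790) = 0.007472 × 888.9 = 6.64.
Since E_B < E_C, lowering the temperature improves selectivity toward B.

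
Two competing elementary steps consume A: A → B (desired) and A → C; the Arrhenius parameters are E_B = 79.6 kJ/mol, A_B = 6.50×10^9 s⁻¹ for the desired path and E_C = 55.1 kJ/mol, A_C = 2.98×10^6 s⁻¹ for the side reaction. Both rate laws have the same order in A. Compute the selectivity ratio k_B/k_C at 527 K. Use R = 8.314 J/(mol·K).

8.13

Since both paths have the same order in A, the concentration cancels and S_{B/C} = k_B/k_C = (A_B/A_C)·exp[(E_C−E_B)/(RT)].
(E_C−E_B)/(RT) = (55.1−79.6)×10³/(8.314×527) = -24500/4381 = -5.592.
k_B/k_C = (6.50×10^9/2.98×10^6)·exp(-5.592) = 2181 × 0.003729 = 8.13.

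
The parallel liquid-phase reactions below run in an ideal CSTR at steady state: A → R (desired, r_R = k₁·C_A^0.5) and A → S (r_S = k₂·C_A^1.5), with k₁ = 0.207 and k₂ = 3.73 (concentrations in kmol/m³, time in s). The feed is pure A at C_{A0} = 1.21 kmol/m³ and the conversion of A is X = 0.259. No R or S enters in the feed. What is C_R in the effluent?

Exit C_A = C_{A0}(1−X) = 1.21×0.741 = 0.8966 kmol/m³.
In a CSTR the entire volume is at exit conditions, so r_R = 0.207×0.8966^0.5 = 0.1960 and r_S = 3.73×0.8966^1.5 = 3.167.
Fraction of consumed A going to R: r_R/(r_R+r_S) = 0.05829.
C_R = 0.05829·C_{A0}·X = 0.05829×1.21×0.259 = 0.0183 kmol/m³.

0.0183 kmol/m³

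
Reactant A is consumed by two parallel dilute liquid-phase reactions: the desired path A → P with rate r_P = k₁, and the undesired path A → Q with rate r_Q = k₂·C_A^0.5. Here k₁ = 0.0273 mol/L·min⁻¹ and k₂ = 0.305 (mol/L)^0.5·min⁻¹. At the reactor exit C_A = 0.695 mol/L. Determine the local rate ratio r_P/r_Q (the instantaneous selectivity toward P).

0.107

S_{P/Q} = r_P/r_Q = (k₁)/(k₂·C_A^0.5) = (k₁/k₂)·C_A^-0.5.
= (0.0273) / (0.305×0.6950^0.5) = 0.02730/0.2543 = 0.107.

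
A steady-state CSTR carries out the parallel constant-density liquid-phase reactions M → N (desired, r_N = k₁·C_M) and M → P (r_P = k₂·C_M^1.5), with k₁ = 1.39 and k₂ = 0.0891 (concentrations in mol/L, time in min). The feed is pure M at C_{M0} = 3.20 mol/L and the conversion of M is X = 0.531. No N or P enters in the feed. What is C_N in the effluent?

Exit C_M = C_{M0}(1−X) = 3.20×0.469 = 1.501 mol/L.
A CSTR operates uniformly at the exit composition, giving r_N = 2.086 and r_P = 0.1638 (each k·C_M^n at C_M = 1.501).
Fraction of consumed M going to N: r_N/(r_N+r_P) = 0.9272.
C_N = 0.9272·C_{M0}·X = 0.9272×3.20×0.531 = 1.58 mol/L.

1.58 mol/L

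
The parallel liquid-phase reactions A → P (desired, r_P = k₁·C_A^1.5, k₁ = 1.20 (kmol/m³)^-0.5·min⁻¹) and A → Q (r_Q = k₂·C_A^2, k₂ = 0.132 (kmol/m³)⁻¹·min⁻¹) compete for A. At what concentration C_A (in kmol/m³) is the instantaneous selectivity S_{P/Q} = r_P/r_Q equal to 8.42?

1.17 kmol/m³

S_{P/Q} = (k₁/k₂)·C_A^-0.5 ⇒ C_A = (S·k₂/k₁)^(-2).
= (8.42×0.132/1.20)^(-2) = (0.9262)^(-2) = 1.17 kmol/m³.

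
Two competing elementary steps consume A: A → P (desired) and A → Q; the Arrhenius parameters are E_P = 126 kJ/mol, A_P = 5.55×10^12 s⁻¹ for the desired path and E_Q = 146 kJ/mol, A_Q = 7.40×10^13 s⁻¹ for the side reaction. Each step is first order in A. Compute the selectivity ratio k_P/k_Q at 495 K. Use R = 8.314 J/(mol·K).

9.67

k_P/k_Q = (A_P/A_Q)·exp[−(E_P−E_Q)/(RT)] = (A_P/A_Q)·exp[(E_Q−E_P)/(RT)].
(E_Q−E_P)/(RT) = (146−126)×10³/(8.314×495) = 20000/4115 = 4.860.
k_P/k_Q = (5.55×10^12/7.40×10^13)·exp(4.860) = 0.07500 × 129.0 = 9.67.
Since E_P < E_Q, lowering the temperature improves selectivity toward P.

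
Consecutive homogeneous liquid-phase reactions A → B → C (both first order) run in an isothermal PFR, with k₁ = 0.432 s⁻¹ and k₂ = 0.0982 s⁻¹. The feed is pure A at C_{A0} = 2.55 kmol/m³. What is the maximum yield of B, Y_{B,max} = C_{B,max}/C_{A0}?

0.647

Evaluating C_B at τ_opt = ln(k₂/k₁)/(k₂−k₁) gives C_{B,max}/C_{A0} = (k₁/k₂)^[k₂/(k₂−k₁)].
= (0.432/0.0982)^(0.0982/(0.0982−0.432)) = (4.399)^(-0.2942) = 0.6467.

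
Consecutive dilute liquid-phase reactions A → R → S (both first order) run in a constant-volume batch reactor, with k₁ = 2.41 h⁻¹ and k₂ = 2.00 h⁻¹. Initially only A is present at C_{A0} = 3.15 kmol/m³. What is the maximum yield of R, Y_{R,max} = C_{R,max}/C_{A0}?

At the optimum, C_{R,max}/C_{A0} = (k₁/k₂)^[k₂/(k₂−k₁)].
= (2.41/2.00)^(2.00/(2.00−2.41)) = (1.205)^(-4.878) = 0.4027.

0.403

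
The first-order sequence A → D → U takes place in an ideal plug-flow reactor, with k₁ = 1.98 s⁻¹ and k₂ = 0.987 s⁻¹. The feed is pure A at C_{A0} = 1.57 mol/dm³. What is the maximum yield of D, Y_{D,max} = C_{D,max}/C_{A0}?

At the optimum, C_{D,max}/C_{A0} = (k₁/k₂)^[k₂/(k₂−k₁)].
= (1.98/0.987)^(0.987/(0.987−1.98)) = (2.006)^(-0.9940) = 0.5006.

0.501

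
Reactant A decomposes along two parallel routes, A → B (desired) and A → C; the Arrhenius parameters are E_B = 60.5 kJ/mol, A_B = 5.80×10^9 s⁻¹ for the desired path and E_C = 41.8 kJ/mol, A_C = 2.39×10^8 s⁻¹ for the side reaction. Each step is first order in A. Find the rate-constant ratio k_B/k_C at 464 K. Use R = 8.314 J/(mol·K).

0.190

Since both paths have the same order in A, the concentration cancels and S_{B/C} = k_B/k_C = (A_B/A_C)·exp[(E_C−E_B)/(RT)].
(E_C−E_B)/(RT) = (41.8−60.5)×10³/(8.314×464) = -18700/3858 = -4.847.
k_B/k_C = (5.80×10^9/2.39×10^8)·exp(-4.847) = 24.27 × 0.007848 = 0.190.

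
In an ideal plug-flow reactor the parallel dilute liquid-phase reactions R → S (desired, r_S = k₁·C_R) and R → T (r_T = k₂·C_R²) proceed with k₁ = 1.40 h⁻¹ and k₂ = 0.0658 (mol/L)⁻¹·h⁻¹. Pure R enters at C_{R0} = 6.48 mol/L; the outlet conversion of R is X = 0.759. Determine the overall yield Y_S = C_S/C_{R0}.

C_R = C_{R0}(1−X) = 1.562 mol/L.
Along a PFR/batch, dC_S/dC_R = −r_S/(r_S+r_T) = −k₁/(k₁+k₂·C_R).
Integrating from C_{R0} to C_R: C_S = (1.40/0.0658)·ln[(1.40+0.0658·6.48)/(1.40+0.0658·1.56)] = 21.28·ln(1.826/1.503) = 4.150 mol/L.
Y_S = C_S/C_{R0} = 4.150/6.48 = 0.640.

0.640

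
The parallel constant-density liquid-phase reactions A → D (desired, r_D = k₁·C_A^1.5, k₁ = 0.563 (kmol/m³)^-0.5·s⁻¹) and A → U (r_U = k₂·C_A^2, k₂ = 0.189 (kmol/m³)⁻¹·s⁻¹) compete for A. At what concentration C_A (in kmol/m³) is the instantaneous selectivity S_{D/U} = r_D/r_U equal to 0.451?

S_{D/U} = (k₁/k₂)·C_A^-0.5 ⇒ C_A = (S·k₂/k₁)^(-2).
= (0.451×0.189/0.563)^(-2) = (0.1514)^(-2) = 43.6 kmol/m³.

43.6 kmol/m³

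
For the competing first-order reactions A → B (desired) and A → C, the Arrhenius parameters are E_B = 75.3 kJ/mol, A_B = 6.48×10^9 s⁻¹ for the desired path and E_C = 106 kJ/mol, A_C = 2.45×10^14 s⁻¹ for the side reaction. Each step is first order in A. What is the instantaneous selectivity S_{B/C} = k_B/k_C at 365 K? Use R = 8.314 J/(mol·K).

0.655

k_B/k_C = (A_B/A_C)·exp[−(E_B−E_C)/(RT)] = (A_B/A_C)·exp[(E_C−E_B)/(RT)].
(E_C−E_B)/(RT) = (106−75.3)×10³/(8.314×365) = 30700/3035 = 10.12.
k_B/k_C = (6.48×10^9/2.45×10^14)·exp(10.12) = 2.645×10^-5 × 24751 = 0.655.
Since E_B < E_C, lowering the temperature improves selectivity toward B.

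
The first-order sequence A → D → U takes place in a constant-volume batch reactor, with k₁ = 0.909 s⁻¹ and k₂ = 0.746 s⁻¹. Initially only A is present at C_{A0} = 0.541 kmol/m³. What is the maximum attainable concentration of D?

For a first-order series the maximum intermediate yield is C_{D,max}/C_{A0} = (k₁/k₂)^[k₂/(k₂−k₁)].
= (0.909/0.746)^(0.746/(0.746−0.909)) = (1.218)^(-4.577) = 0.4048.
C_{D,max} = 0.4048×0.541 = 0.219 kmol/m³.

0.219 kmol/m³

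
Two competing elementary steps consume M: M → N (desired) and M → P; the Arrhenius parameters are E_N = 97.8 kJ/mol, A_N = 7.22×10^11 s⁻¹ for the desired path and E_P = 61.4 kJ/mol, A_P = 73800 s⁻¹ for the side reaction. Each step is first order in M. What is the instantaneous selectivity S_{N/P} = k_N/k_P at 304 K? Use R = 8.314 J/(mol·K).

With equal orders, S_{N/P} = k_N/k_P = (A_N/A_P)·exp[(E_P−E_N)/(RT)].
(E_P−E_N)/(RT) = (61.4−97.8)×10³/(8.314×304) = -36400/2527 = -14.40.
k_N/k_P = (7.22×10^11/73800)·exp(-14.40) = 9.783×10^6 × 5.564×10^-7 = 5.44.
Since E_N > E_P, raising the temperature improves selectivity toward N.

5.44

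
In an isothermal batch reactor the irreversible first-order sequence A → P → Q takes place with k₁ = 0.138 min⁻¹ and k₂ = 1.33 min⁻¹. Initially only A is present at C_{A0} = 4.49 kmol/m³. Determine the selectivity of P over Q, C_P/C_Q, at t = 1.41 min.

The intermediate concentration in a first-order A→B→C sequence is C_P = k₁C_{A0}(e^(−k₁t) − e^(−k₂t))/(k₂−k₁).
e^(−k₁t) = e^(−0.138×1.41) = e^(−0.1946) = 0.8232; e^(−k₂t) = e^(−1.875) = 0.1533.
C_P = 0.138×4.49/(1.33−0.138) × (0.8232−0.1533) = 0.5198×0.6699 = 0.3482 kmol/m³.
C_A = C_{A0}e^(−k₁t) = 3.696 kmol/m³, so C_Q = C_{A0}−C_A−C_P = 0.4457 kmol/m³; C_P/C_Q = 0.781.

0.781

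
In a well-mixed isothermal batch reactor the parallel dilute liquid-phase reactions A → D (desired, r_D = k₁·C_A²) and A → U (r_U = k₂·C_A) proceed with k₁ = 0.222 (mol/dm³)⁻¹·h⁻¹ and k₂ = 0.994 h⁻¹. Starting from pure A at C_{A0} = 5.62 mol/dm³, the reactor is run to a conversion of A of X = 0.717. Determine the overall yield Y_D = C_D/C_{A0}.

0.311

C_A = C_{A0}(1−X) = 1.590 mol/dm³.
Along a PFR/batch, dC_U/dC_A = −r_U/(r_D+r_U) = −k₂/(k₂+k₁·C_A).
Integrating from C_{A0} to C_A: C_U = (0.994/0.222)·ln[(0.994+0.222·5.62)/(0.994+0.222·1.59)] = 4.477·ln(2.242/1.347) = 2.280 mol/dm³.
Then C_D = (C_{A0}−C_A) − C_U = 4.030 − 2.280 = 1.749 mol/dm³.
Y_D = C_D/C_{A0} = 1.749/5.62 = 0.311.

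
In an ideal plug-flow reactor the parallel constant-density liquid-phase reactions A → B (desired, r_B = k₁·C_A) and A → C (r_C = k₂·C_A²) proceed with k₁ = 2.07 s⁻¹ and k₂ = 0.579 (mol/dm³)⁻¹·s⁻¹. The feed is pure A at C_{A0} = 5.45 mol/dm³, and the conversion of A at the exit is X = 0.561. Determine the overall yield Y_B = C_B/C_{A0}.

0.271

C_A = C_{A0}(1−X) = 2.393 mol/dm³.
Along a PFR/batch, dC_B/dC_A = −r_B/(r_B+r_C) = −k₁/(k₁+k₂·C_A).
Integrating from C_{A0} to C_A: C_B = (2.07/0.579)·ln[(2.07+0.579·5.45)/(2.07+0.579·2.39)] = 3.575·ln(5.226/3.455) = 1.479 mol/dm³.
Y_B = C_B/C_{A0} = 1.479/5.45 = 0.271.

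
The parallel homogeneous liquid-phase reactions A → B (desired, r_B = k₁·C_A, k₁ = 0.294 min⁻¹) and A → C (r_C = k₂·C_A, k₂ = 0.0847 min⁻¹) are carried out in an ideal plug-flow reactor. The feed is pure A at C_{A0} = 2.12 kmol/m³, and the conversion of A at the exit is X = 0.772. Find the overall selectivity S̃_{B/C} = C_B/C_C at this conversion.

3.47

C_A = C_{A0}(1−X) = 0.4834 kmol/m³.
Both paths are first order in A, so the instantaneous fraction to B is constant: dC_B/d(−C_A) = k₁/(k₁+k₂) = 0.7763.
C_B = 0.7763·(C_{A0}−C_A) = 0.7763×1.637 = 1.27 kmol/m³.
C_C = (C_{A0}−C_A)−C_B = 0.3661 kmol/m³; S̃_{B/C} = 1.271/0.3661 = 3.47.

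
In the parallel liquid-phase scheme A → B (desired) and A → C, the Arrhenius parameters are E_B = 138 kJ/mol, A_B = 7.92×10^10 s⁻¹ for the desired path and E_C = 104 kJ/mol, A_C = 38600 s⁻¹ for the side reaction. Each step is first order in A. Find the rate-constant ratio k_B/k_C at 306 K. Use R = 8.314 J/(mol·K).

Since both paths have the same order in A, the concentration cancels and S_{B/C} = k_B/k_C = (A_B/A_C)·exp[(E_C−E_B)/(RT)].
(E_C−E_B)/(RT) = (104−138)×10³/(8.314×306) = -34000/2544 = -13.36.
k_B/k_C = (7.92×10^10/38600)·exp(-13.36) = 2.052×10^6 × 1.570×10^-6 = 3.22.

3.22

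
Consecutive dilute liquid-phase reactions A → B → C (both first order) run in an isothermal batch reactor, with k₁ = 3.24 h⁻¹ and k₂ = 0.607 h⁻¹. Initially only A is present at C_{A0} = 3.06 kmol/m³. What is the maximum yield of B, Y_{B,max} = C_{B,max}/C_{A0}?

At the optimum, C_{B,max}/C_{A0} = (k₁/k₂)^[k₂/(k₂−k₁)].
= (3.24/0.607)^(0.607/(0.607−3.24)) = (5.338)^(-0.2305) = 0.6797.

0.680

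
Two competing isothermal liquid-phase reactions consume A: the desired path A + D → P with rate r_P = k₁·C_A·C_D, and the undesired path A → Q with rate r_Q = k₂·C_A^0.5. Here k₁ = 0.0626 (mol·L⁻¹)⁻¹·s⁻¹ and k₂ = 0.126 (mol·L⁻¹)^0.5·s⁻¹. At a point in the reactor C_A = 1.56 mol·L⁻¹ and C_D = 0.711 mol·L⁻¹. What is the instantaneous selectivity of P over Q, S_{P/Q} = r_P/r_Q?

S_{P/Q} = r_P/r_Q = (k₁·C_A·C_D)/(k₂·C_A^0.5) = (k₁/k₂)·C_A^0.5·C_D.
= (0.0626×1.560×0.7110) / (0.126×1.560^0.5) = 0.06943/0.1574 = 0.441.

0.441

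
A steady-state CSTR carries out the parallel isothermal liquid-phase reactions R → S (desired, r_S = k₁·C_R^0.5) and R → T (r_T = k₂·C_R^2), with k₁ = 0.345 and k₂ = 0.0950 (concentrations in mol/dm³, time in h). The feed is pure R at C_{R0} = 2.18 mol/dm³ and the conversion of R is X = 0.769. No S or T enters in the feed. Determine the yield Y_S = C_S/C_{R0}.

Exit C_R = C_{R0}(1−X) = 2.18×0.231 = 0.5036 mol/dm³.
In a CSTR the entire volume is at exit conditions, so r_S = 0.345×0.5036^0.5 = 0.2448 and r_T = 0.0950×0.5036^2 = 0.02409.
Fraction of consumed R going to S: r_S/(r_S+r_T) = 0.9104.
C_S = 0.9104·C_{R0}·X = 0.9104×2.18×0.769 = 1.53 mol/dm³; Y_S = C_S/C_{R0} = 0.700.

0.700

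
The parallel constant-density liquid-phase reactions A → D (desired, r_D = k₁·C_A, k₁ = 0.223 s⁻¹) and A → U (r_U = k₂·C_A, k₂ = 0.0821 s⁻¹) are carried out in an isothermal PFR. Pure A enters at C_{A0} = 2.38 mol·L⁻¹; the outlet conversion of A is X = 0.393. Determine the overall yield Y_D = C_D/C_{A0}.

C_A = C_{A0}(1−X) = 1.445 mol·L⁻¹.
Both paths are first order in A, so the instantaneous fraction to D is constant: dC_D/d(−C_A) = k₁/(k₁+k₂) = 0.7309.
C_D = 0.7309·(C_{A0}−C_A) = 0.7309×0.9353 = 0.684 mol·L⁻¹.
Y_D = C_D/C_{A0} = 0.6836/2.38 = 0.287.

0.287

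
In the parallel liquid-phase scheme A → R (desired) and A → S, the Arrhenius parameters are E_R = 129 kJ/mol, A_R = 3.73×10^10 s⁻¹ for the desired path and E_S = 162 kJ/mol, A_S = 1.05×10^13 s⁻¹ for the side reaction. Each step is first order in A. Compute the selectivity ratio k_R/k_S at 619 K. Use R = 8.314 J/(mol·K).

Since both paths have the same order in A, the concentration cancels and S_{R/S} = k_R/k_S = (A_R/A_S)·exp[(E_S−E_R)/(RT)].
(E_S−E_R)/(RT) = (162−129)×10³/(8.314×619) = 33000/5146 = 6.412.
k_R/k_S = (3.73×10^10/1.05×10^13)·exp(6.412) = 0.003552 × 609.3 = 2.16.
Since E_R < E_S, lowering the temperature improves selectivity toward R.

2.16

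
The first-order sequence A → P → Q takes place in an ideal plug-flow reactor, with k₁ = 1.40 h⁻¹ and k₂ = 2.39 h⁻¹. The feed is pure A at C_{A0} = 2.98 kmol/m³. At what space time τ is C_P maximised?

0.540 h

The intermediate peaks when r₁ = r₂, i.e. k₁e^(−k₁τ) = k₂e^(−k₂τ), giving τ_opt = ln(k₂/k₁)/(k₂−k₁).
= ln(2.39/1.40)/(2.39−1.40) = ln(1.707)/0.9900 = 0.5348/0.9900 = 0.540 h.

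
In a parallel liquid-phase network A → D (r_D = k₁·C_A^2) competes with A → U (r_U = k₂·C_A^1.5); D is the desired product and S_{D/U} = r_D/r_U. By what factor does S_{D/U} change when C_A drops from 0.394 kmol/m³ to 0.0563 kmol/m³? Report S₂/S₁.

S_{D/U} = (k₁/k₂)·C_A^0.5, so S₂/S₁ = (C_{A,2}/C_{A,1})^0.5.
= (0.0563/0.394)^0.5 = (0.1429)^0.5 = 0.378.

0.378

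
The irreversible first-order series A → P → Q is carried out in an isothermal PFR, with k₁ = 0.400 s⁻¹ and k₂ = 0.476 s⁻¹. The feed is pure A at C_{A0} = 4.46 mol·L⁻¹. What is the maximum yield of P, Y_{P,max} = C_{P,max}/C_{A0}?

0.336

At the optimum, C_{P,max}/C_{A0} = (k₁/k₂)^[k₂/(k₂−k₁)].
= (0.400/0.476)^(0.476/(0.476−0.400)) = (0.8403)^(6.263) = 0.3364.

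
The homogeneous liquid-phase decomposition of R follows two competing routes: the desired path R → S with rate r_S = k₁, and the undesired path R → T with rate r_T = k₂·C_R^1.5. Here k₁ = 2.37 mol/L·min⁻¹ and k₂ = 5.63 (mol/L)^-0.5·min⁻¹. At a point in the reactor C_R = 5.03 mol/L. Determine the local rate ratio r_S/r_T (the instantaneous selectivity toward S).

0.0373

S_{S/T} = r_S/r_T = (k₁)/(k₂·C_R^1.5) = (k₁/k₂)·C_R^-1.5.
= (2.37) / (5.63×5.030^1.5) = 2.370/63.51 = 0.0373.
The undesired path is higher order in R, so low C_R (CSTR or dilute feed) favours S.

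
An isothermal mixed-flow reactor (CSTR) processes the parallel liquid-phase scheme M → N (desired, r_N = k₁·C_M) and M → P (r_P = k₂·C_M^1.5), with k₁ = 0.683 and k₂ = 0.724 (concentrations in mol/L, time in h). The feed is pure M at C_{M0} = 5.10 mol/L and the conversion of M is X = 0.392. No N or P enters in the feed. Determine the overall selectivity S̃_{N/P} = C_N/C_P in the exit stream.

0.536

Exit C_M = C_{M0}(1−X) = 5.10×0.608 = 3.101 mol/L.
Rates in a CSTR are evaluated at the outlet concentration: r_N = 0.683×3.101 = 2.118, r_P = 0.724×3.101^1.5 = 3.953.
Overall selectivity = C_N/C_P = r_Nτ/(r_Pτ) = r_N/r_P = 0.536.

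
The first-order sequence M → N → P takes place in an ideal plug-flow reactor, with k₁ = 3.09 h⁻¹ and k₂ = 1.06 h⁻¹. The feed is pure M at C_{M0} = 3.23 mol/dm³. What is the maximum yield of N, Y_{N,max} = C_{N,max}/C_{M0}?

For a first-order series the maximum intermediate yield is C_{N,max}/C_{M0} = (k₁/k₂)^[k₂/(k₂−k₁)].
= (3.09/1.06)^(1.06/(1.06−3.09)) = (2.915)^(-0.5222) = 0.5720.

0.572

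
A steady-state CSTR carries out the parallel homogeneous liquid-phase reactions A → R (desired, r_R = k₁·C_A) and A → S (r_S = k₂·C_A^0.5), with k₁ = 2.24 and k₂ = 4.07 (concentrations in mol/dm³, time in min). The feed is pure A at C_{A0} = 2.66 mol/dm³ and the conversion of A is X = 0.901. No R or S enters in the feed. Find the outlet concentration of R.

0.528 mol/dm³

Exit C_A = C_{A0}(1−X) = 2.66×0.0990 = 0.2633 mol/dm³.
Rates in a CSTR are evaluated at the outlet concentration: r_R = 2.24×0.2633 = 0.5899, r_S = 4.07×0.2633^0.5 = 2.089.
Fraction of consumed A going to R: r_R/(r_R+r_S) = 0.2202.
C_R = 0.2202·C_{A0}·X = 0.2202×2.66×0.901 = 0.528 mol/dm³.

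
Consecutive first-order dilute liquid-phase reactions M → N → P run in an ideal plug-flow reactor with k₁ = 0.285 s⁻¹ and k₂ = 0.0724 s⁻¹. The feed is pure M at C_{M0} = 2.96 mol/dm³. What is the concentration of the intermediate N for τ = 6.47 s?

For first-order series with pure M initially, C_N(τ) = k₁C_{M0}/(k₂−k₁)·(e^(−k₁τ) − e^(−k₂τ)).
e^(−k₁τ) = e^(−0.285×6.47) = e^(−1.844) = 0.1582; e^(−k₂τ) = e^(−0.4684) = 0.6260.
C_N = 0.285×2.96/(0.0724−0.285) × (0.1582−0.6260) = (-3.968)×(-0.4678) = 1.856 mol/dm³.

1.86 mol/dm³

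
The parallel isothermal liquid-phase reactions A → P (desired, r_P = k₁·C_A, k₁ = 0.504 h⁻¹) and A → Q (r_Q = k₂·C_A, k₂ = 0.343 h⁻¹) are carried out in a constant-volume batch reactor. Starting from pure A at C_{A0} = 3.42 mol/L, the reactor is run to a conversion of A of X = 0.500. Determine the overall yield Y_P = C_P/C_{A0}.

0.298

C_A = C_{A0}(1−X) = 1.710 mol/L.
Both paths are first order in A, so the instantaneous fraction to P is constant: dC_P/d(−C_A) = k₁/(k₁+k₂) = 0.5950.
C_P = 0.5950·(C_{A0}−C_A) = 0.5950×1.710 = 1.02 mol/L.
Y_P = C_P/C_{A0} = 1.018/3.42 = 0.298.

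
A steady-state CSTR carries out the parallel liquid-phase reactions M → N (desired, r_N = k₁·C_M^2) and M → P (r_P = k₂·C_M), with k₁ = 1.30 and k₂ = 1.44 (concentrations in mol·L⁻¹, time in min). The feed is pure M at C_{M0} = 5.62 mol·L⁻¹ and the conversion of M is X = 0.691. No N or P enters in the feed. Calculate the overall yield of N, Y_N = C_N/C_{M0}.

0.422

Exit C_M = C_{M0}(1−X) = 5.62×0.309 = 1.737 mol·L⁻¹.
Rates in a CSTR are evaluated at the outlet concentration: r_N = 1.30×1.737^2 = 3.920, r_P = 1.44×1.737 = 2.501.
Fraction of consumed M going to N: r_N/(r_N+r_P) = 0.6106.
C_N = 0.6106·C_{M0}·X = 0.6106×5.62×0.691 = 2.37 mol·L⁻¹; Y_N = C_N/C_{M0} = 0.422.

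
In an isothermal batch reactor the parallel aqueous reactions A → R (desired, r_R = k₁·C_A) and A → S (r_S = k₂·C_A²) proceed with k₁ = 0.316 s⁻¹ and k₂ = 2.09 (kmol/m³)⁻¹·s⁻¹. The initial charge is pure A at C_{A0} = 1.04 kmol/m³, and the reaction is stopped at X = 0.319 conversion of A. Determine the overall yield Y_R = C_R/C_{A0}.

C_A = C_{A0}(1−X) = 0.7082 kmol/m³.
Along a PFR/batch, dC_R/dC_A = −r_R/(r_R+r_S) = −k₁/(k₁+k₂·C_A).
Integrating from C_{A0} to C_A: C_R = (0.316/2.09)·ln[(0.316+2.09·1.04)/(0.316+2.09·0.708)] = 0.1512·ln(2.490/1.796) = 0.04936 kmol/m³.
Y_R = C_R/C_{A0} = 0.04936/1.04 = 0.0475.

0.0475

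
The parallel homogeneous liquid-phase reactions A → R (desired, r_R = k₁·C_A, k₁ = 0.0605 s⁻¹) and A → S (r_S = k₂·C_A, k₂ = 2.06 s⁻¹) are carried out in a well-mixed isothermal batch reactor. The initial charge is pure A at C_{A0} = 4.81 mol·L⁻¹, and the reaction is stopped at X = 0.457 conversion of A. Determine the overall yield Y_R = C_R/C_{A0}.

0.0130

C_A = C_{A0}(1−X) = 2.612 mol·L⁻¹.
Both paths are first order in A, so the instantaneous fraction to R is constant: dC_R/d(−C_A) = k₁/(k₁+k₂) = 0.02853.
C_R = 0.02853·(C_{A0}−C_A) = 0.02853×2.198 = 0.0627 mol·L⁻¹.
Y_R = C_R/C_{A0} = 0.06272/4.81 = 0.0130.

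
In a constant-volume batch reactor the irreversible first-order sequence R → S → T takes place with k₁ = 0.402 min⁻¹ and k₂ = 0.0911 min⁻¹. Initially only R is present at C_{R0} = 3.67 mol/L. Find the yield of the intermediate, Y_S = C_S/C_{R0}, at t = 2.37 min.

0.543

For first-order series with pure R initially, C_S(t) = k₁C_{R0}/(k₂−k₁)·(e^(−k₁t) − e^(−k₂t)).
e^(−k₁t) = e^(−0.402×2.37) = e^(−0.9527) = 0.3857; e^(−k₂t) = e^(−0.2159) = 0.8058.
C_S = 0.402×3.67/(0.0911−0.402) × (0.3857−0.8058) = (-4.745)×(-0.4201) = 1.994 mol/L.
Y_S = C_S/C_{R0} = 1.994/3.67 = 0.543.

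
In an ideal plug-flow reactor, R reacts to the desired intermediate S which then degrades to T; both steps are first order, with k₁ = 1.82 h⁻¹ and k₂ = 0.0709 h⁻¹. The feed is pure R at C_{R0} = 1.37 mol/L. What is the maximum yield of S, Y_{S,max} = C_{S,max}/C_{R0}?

For a first-order series the maximum intermediate yield is C_{S,max}/C_{R0} = (k₁/k₂)^[k₂/(k₂−k₁)].
= (1.82/0.0709)^(0.0709/(0.0709−1.82)) = (25.67)^(-0.04054) = 0.8767.

0.877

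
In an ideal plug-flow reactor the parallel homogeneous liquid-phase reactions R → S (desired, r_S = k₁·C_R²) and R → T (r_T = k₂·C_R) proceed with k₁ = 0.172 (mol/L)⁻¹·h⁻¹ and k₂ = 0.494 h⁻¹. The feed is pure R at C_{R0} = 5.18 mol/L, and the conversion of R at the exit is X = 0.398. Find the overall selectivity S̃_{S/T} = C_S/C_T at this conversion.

1.43

C_R = C_{R0}(1−X) = 3.118 mol/L.
Along a PFR/batch, dC_T/dC_R = −r_T/(r_S+r_T) = −k₂/(k₂+k₁·C_R).
Integrating from C_{R0} to C_R: C_T = (0.494/0.172)·ln[(0.494+0.172·5.18)/(0.494+0.172·3.12)] = 2.872·ln(1.385/1.030) = 0.8495 mol/L.
Then C_S = (C_{R0}−C_R) − C_T = 2.062 − 0.8495 = 1.212 mol/L.
S̃_{S/T} = C_S/C_T = 1.212/0.8495 = 1.43.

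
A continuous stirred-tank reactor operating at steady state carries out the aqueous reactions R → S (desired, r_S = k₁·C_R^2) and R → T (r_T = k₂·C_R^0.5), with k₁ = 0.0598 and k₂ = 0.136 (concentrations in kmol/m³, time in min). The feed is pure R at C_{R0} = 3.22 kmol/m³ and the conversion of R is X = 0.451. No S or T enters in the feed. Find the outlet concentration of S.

Exit C_R = C_{R0}(1−X) = 3.22×0.549 = 1.768 kmol/m³.
Rates in a CSTR are evaluated at the outlet concentration: r_S = 0.0598×1.768^2 = 0.1869, r_T = 0.136×1.768^0.5 = 0.1808.
Fraction of consumed R going to S: r_S/(r_S+r_T) = 0.5082.
C_S = 0.5082·C_{R0}·X = 0.5082×3.22×0.451 = 0.738 kmol/m³.

0.738 kmol/m³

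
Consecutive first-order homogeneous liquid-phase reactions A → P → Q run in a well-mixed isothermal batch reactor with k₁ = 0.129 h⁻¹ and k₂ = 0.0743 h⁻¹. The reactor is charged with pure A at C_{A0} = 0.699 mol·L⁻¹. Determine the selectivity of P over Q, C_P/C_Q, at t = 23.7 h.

Solving the coupled first-order balances gives C_P(t) = [k₁/(k₂−k₁)]·C_{A0}·(e^(−k₁t) − e^(−k₂t)).
e^(−k₁t) = e^(−0.129×23.7) = e^(−3.057) = 0.04701; e^(−k₂t) = e^(−1.761) = 0.1719.
C_P = 0.129×0.699/(0.0743−0.129) × (0.04701−0.1719) = (-1.648)×(-0.1249) = 0.2059 mol·L⁻¹.
C_A = C_{A0}e^(−k₁t) = 0.03286 mol·L⁻¹, so C_Q = C_{A0}−C_A−C_P = 0.4603 mol·L⁻¹; C_P/C_Q = 0.447.

0.447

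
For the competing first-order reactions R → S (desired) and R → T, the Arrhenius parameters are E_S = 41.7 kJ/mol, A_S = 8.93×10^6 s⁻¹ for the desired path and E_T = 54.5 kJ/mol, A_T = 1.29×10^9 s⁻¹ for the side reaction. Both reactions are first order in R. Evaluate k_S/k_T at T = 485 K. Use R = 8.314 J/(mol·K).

0.166

Since both paths have the same order in R, the concentration cancels and S_{S/T} = k_S/k_T = (A_S/A_T)·exp[(E_T−E_S)/(RT)].
(E_T−E_S)/(RT) = (54.5−41.7)×10³/(8.314×485) = 12800/4032 = 3.174.
k_S/k_T = (8.93×10^6/1.29×10^9)·exp(3.174) = 0.006922 × 23.91 = 0.166.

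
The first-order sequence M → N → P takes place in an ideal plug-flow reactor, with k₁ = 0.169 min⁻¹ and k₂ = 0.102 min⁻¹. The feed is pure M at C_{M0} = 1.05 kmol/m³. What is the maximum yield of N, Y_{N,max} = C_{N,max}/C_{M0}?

0.464

For a first-order series the maximum intermediate yield is C_{N,max}/C_{M0} = (k₁/k₂)^[k₂/(k₂−k₁)].
= (0.169/0.102)^(0.102/(0.102−0.169)) = (1.657)^(-1.522) = 0.4636.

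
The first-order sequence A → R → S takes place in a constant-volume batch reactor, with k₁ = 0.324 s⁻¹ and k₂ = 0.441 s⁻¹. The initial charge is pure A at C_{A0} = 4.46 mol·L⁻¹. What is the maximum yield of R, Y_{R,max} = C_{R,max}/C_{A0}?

Evaluating C_R at t_opt = ln(k₂/k₁)/(k₂−k₁) gives C_{R,max}/C_{A0} = (k₁/k₂)^[k₂/(k₂−k₁)].
= (0.324/0.441)^(0.441/(0.441−0.324)) = (0.7347)^(3.769) = 0.3128.

0.313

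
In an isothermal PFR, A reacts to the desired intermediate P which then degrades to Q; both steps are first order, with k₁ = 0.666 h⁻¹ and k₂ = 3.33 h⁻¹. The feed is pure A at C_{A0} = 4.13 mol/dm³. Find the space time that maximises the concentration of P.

0.604 h

For first-order series the maximum of C_P occurs at τ_opt = ln(k₂/k₁)/(k₂−k₁).
= ln(3.33/0.666)/(3.33−0.666) = ln(5.000)/2.664 = 1.609/2.664 = 0.604 h.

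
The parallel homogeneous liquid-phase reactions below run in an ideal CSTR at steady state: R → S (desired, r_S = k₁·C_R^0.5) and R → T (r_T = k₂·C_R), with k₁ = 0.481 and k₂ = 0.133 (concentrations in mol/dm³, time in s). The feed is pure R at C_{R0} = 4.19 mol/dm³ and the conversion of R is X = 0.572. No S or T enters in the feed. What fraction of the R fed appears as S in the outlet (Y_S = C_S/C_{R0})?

0.417

Exit C_R = C_{R0}(1−X) = 4.19×0.428 = 1.793 mol/dm³.
A CSTR operates uniformly at the exit composition, giving r_S = 0.6441 and r_T = 0.2385 (each k·C_R^n at C_R = 1.793).
Fraction of consumed R going to S: r_S/(r_S+r_T) = 0.7298.
C_S = 0.7298·C_{R0}·X = 0.7298×4.19×0.572 = 1.75 mol/dm³; Y_S = C_S/C_{R0} = 0.417.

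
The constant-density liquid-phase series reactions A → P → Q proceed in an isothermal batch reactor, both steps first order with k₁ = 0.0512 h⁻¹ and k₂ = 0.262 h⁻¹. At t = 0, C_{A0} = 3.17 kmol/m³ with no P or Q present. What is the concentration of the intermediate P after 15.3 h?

Solving the coupled first-order balances gives C_P(t) = [k₁/(k₂−k₁)]·C_{A0}·(e^(−k₁t) − e^(−k₂t)).
e^(−k₁t) = e^(−0.0512×15.3) = e^(−0.7834) = 0.4569; e^(−k₂t) = e^(−4.009) = 0.01816.
C_P = 0.0512×3.17/(0.262−0.0512) × (0.4569−0.01816) = 0.7699×0.4387 = 0.3378 kmol/m³.

0.338 kmol/m³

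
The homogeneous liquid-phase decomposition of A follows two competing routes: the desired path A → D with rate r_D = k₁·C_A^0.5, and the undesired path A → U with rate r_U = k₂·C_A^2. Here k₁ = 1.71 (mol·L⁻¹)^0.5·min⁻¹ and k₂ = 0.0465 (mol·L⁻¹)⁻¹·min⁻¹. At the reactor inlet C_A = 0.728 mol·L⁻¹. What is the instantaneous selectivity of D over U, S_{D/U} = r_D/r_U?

S_{D/U} = r_D/r_U = (k₁·C_A^0.5)/(k₂·C_A^2) = (k₁/k₂)·C_A^-1.5.
= (1.71×0.7280^0.5) / (0.0465×0.7280^2) = 1.459/0.02464 = 59.2.
The undesired path is higher order in A, so low C_A (CSTR or dilute feed) favours D.

59.2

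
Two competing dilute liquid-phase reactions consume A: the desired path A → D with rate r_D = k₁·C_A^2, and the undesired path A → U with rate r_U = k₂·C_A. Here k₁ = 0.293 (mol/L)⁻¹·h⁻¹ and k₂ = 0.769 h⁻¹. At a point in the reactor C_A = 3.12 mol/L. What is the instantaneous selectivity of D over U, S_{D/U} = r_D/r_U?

1.19

S_{D/U} = r_D/r_U = (k₁·C_A^2)/(k₂·C_A) = (k₁/k₂)·C_A.
= (0.293×3.120^2) / (0.769×3.120) = 2.852/2.399 = 1.19.
Since the desired path is higher order in A, keeping C_A high (PFR or concentrated feed) favours D.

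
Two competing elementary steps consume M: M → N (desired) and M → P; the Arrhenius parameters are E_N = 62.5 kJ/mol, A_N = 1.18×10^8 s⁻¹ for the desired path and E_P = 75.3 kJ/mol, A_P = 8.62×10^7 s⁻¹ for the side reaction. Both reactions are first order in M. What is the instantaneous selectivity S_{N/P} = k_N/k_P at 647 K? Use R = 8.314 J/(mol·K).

14.8

Since both paths have the same order in M, the concentration cancels and S_{N/P} = k_N/k_P = (A_N/A_P)·exp[(E_P−E_N)/(RT)].
(E_P−E_N)/(RT) = (75.3−62.5)×10³/(8.314×647) = 12800/5379 = 2.380.
k_N/k_P = (1.18×10^8/8.62×10^7)·exp(2.380) = 1.369 × 10.80 = 14.8.
Since E_N < E_P, lowering the temperature improves selectivity toward N.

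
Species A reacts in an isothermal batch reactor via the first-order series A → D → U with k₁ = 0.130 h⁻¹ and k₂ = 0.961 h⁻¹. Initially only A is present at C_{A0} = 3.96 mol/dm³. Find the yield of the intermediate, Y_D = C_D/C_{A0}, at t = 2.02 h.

Solving the coupled first-order balances gives C_D(t) = [k₁/(k₂−k₁)]·C_{A0}·(e^(−k₁t) − e^(−k₂t)).
e^(−k₁t) = e^(−0.130×2.02) = e^(−0.2626) = 0.7690; e^(−k₂t) = e^(−1.941) = 0.1435.
C_D = 0.130×3.96/(0.961−0.130) × (0.7690−0.1435) = 0.6195×0.6255 = 0.3875 mol/dm³.
Y_D = C_D/C_{A0} = 0.3875/3.96 = 0.0979.

0.0979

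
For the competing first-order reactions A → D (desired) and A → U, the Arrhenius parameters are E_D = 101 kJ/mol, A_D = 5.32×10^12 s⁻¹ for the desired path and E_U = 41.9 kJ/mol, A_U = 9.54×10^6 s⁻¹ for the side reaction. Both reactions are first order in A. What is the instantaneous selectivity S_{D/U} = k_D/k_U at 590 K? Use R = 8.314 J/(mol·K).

With equal orders, S_{D/U} = k_D/k_U = (A_D/A_U)·exp[(E_U−E_D)/(RT)].
(E_U−E_D)/(RT) = (41.9−101)×10³/(8.314×590) = -59100/4905 = -12.05.
k_D/k_U = (5.32×10^12/9.54×10^6)·exp(-12.05) = 5.577×10^5 × 5.855×10^-6 = 3.26.

3.26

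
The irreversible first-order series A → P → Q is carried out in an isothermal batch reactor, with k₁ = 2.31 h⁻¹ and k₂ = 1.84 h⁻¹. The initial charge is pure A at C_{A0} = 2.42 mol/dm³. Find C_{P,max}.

0.993 mol/dm³

Evaluating C_P at t_opt = ln(k₂/k₁)/(k₂−k₁) gives C_{P,max}/C_{A0} = (k₁/k₂)^[k₂/(k₂−k₁)].
= (2.31/1.84)^(1.84/(1.84−2.31)) = (1.255)^(-3.915) = 0.4104.
C_{P,max} = 0.4104×2.42 = 0.993 mol/dm³.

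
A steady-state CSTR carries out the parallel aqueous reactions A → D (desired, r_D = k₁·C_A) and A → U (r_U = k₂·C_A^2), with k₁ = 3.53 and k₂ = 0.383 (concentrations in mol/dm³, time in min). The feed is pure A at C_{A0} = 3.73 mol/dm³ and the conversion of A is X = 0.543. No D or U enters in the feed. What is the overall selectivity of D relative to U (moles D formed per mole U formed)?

5.41

Exit C_A = C_{A0}(1−X) = 3.73×0.457 = 1.705 mol/dm³.
In a CSTR the entire volume is at exit conditions, so r_D = 3.53×1.705 = 6.017 and r_U = 0.383×1.705^2 = 1.113.
Overall selectivity = C_D/C_U = r_Dτ/(r_Uτ) = r_D/r_U = 5.41.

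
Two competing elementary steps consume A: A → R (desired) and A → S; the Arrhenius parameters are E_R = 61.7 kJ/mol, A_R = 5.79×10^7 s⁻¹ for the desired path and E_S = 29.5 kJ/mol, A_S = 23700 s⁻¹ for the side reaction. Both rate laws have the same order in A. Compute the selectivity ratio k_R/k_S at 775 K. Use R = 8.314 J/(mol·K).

16.5

Since both paths have the same order in A, the concentration cancels and S_{R/S} = k_R/k_S = (A_R/A_S)·exp[(E_S−E_R)/(RT)].
(E_S−E_R)/(RT) = (29.5−61.7)×10³/(8.314×775) = -32200/6443 = -4.997.
k_R/k_S = (5.79×10^7/23700)·exp(-4.997) = 2443 × 0.006755 = 16.5.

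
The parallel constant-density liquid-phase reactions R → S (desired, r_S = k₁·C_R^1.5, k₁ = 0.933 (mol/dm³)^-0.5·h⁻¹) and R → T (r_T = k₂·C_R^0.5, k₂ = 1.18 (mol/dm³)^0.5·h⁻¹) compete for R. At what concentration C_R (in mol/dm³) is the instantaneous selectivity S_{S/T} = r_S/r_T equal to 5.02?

S_{S/T} = (k₁/k₂)·C_R ⇒ C_R = S·k₂/k₁.
= 5.02×1.18/0.933 = 6.35 mol/dm³.

6.35 mol/dm³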